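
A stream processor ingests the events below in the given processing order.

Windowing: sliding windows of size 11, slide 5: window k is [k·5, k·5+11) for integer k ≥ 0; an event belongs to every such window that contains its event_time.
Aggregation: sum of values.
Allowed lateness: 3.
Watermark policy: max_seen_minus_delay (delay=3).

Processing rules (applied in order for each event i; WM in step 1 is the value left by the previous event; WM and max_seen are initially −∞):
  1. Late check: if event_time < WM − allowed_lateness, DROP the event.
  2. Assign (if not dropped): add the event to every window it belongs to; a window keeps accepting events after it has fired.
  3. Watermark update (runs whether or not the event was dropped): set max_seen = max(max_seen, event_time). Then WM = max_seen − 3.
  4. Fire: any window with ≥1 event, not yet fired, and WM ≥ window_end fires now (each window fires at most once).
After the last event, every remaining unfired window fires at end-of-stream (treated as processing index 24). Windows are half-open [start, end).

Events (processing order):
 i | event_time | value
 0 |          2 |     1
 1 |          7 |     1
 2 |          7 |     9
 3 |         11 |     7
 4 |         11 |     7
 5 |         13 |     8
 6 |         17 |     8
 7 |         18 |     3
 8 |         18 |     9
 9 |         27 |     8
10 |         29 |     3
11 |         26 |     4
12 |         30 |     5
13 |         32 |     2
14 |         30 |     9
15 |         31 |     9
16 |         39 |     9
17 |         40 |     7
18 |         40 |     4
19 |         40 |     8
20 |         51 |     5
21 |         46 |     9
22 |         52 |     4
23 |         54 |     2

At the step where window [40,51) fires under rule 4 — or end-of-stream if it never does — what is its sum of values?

i=0 t=2 v=1: → [0,11); WM=-1
i=1 t=7 v=1: → [5,16),[0,11); WM=4
i=2 t=7 v=9: → [5,16),[0,11); WM=4
i=3 t=11 v=7: → [10,21),[5,16); WM=8
i=4 t=11 v=7: → [10,21),[5,16); WM=8
i=5 t=13 v=8: → [10,21),[5,16); WM=10
i=6 t=17 v=8: → [15,26),[10,21); WM=14; [0,11) fires=11
i=7 t=18 v=3: → [15,26),[10,21); WM=15
i=8 t=18 v=9: → [15,26),[10,21); WM=15
i=9 t=27 v=8: → [25,36),[20,31); WM=24; [5,16) fires=32 [10,21) fires=42
i=10 t=29 v=3: → [25,36),[20,31); WM=26; [15,26) fires=20
i=11 t=26 v=4: → [25,36),[20,31); WM=26
i=12 t=30 v=5: → [30,41),[25,36),[20,31); WM=27
i=13 t=32 v=2: → [30,41),[25,36); WM=29
i=14 t=30 v=9: → [30,41),[25,36),[20,31); WM=29
i=15 t=31 v=9: → [30,41),[25,36); WM=29
i=16 t=39 v=9: → [35,46),[30,41); WM=36; [20,31) fires=29 [25,36) fires=40
i=17 t=40 v=7: → [40,51),[35,46),[30,41); WM=37
i=18 t=40 v=4: → [40,51),[35,46),[30,41); WM=37
i=19 t=40 v=8: → [40,51),[35,46),[30,41); WM=37
i=20 t=51 v=5: → [50,61),[45,56); WM=48; [30,41) fires=53 [35,46) fires=28
i=21 t=46 v=9: → [45,56),[40,51); WM=48
i=22 t=52 v=4: → [50,61),[45,56); WM=49
i=23 t=54 v=2: → [50,61),[45,56); WM=51; [40,51) fires=28

28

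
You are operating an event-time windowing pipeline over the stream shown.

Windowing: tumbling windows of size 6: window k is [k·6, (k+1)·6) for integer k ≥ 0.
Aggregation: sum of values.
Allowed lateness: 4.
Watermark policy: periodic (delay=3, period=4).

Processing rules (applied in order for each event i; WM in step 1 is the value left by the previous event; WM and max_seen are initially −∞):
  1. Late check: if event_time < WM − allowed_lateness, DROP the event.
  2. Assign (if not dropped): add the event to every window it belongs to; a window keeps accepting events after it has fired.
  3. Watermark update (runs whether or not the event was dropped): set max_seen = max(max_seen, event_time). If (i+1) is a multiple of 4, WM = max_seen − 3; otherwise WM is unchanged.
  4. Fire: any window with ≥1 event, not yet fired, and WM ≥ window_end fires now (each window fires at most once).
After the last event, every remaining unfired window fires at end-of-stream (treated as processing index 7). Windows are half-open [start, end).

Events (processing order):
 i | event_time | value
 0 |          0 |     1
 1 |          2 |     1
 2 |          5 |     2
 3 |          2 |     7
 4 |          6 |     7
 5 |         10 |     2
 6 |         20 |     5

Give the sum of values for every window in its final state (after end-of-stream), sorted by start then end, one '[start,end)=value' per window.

[0,6)=11 [6,12)=9 [18,24)=5

i=0 t=0 v=1: → [0,6); WM=−∞
i=1 t=2 v=1: → [0,6); WM=−∞
i=2 t=5 v=2: → [0,6); WM=−∞
i=3 t=2 v=7: → [0,6); WM=2
i=4 t=6 v=7: → [6,12); WM=2
i=5 t=10 v=2: → [6,12); WM=2
i=6 t=20 v=5: → [18,24); WM=2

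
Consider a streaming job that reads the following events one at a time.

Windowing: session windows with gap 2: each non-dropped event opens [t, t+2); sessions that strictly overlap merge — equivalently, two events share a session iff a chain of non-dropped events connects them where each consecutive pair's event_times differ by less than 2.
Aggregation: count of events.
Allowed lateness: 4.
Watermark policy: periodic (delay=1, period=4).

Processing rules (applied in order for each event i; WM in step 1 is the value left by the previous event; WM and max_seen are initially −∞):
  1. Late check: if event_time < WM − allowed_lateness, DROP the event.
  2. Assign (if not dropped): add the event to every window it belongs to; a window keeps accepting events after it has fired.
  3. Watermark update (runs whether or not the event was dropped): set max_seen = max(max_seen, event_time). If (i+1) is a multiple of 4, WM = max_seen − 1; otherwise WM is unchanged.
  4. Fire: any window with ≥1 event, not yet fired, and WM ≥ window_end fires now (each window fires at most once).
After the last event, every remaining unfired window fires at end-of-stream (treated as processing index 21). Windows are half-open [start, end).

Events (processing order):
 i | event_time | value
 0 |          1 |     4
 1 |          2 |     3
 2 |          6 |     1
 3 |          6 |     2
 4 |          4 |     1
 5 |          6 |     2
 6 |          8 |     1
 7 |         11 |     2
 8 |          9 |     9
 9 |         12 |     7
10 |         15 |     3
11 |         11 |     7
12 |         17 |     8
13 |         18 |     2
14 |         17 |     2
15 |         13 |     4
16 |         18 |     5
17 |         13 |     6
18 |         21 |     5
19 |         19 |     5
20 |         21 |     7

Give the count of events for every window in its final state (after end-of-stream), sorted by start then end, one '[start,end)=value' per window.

[1,4)=2 [4,6)=1 [6,8)=3 [8,11)=2 [11,15)=5 [15,17)=1 [17,21)=5 [21,23)=2

i=0 t=1 v=4: → [1,3); WM=−∞
i=1 t=2 v=3: → [1,4); WM=−∞
i=2 t=6 v=1: → [6,8); WM=−∞
i=3 t=6 v=2: → [6,8); WM=5
i=4 t=4 v=1: → [4,6); WM=5
i=5 t=6 v=2: → [6,8); WM=5
i=6 t=8 v=1: → [8,10); WM=5
i=7 t=11 v=2: → [11,13); WM=10
i=8 t=9 v=9: → [8,11); WM=10
i=9 t=12 v=7: → [11,14); WM=10
i=10 t=15 v=3: → [15,17); WM=10
i=11 t=11 v=7: → [11,14); WM=14
i=12 t=17 v=8: → [17,19); WM=14
i=13 t=18 v=2: → [17,20); WM=14
i=14 t=17 v=2: → [17,20); WM=14
i=15 t=13 v=4: → [11,15); WM=17
i=16 t=18 v=5: → [17,20); WM=17
i=17 t=13 v=6: → [11,15); WM=17
i=18 t=21 v=5: → [21,23); WM=17
i=19 t=19 v=5: → [17,21); WM=20
i=20 t=21 v=7: → [21,23); WM=20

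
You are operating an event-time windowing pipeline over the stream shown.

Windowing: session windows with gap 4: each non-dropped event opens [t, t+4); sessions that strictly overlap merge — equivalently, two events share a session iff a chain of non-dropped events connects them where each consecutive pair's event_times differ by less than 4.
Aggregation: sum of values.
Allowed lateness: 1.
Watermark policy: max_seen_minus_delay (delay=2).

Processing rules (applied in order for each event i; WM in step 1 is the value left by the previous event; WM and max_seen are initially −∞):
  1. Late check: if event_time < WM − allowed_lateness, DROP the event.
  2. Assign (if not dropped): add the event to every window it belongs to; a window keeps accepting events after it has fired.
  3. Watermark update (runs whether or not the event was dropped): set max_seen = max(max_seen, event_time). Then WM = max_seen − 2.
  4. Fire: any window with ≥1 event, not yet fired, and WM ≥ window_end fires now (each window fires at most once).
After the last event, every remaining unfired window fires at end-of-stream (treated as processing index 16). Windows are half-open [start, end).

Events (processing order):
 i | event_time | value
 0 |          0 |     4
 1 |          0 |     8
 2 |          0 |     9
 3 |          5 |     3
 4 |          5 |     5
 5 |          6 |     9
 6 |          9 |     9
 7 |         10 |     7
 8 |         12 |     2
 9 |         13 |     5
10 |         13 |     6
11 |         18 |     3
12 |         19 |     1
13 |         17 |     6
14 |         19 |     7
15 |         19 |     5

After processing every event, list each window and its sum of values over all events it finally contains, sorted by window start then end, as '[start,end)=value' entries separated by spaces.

[0,4)=21 [5,17)=46 [17,23)=22

i=0 t=0 v=4: → [0,4); WM=-2
i=1 t=0 v=8: → [0,4); WM=-2
i=2 t=0 v=9: → [0,4); WM=-2
i=3 t=5 v=3: → [5,9); WM=3
i=4 t=5 v=5: → [5,9); WM=3
i=5 t=6 v=9: → [5,10); WM=4
i=6 t=9 v=9: → [5,13); WM=7
i=7 t=10 v=7: → [5,14); WM=8
i=8 t=12 v=2: → [5,16); WM=10
i=9 t=13 v=5: → [5,17); WM=11
i=10 t=13 v=6: → [5,17); WM=11
i=11 t=18 v=3: → [18,22); WM=16
i=12 t=19 v=1: → [18,23); WM=17
i=13 t=17 v=6: → [17,23); WM=17
i=14 t=19 v=7: → [17,23); WM=17
i=15 t=19 v=5: → [17,23); WM=17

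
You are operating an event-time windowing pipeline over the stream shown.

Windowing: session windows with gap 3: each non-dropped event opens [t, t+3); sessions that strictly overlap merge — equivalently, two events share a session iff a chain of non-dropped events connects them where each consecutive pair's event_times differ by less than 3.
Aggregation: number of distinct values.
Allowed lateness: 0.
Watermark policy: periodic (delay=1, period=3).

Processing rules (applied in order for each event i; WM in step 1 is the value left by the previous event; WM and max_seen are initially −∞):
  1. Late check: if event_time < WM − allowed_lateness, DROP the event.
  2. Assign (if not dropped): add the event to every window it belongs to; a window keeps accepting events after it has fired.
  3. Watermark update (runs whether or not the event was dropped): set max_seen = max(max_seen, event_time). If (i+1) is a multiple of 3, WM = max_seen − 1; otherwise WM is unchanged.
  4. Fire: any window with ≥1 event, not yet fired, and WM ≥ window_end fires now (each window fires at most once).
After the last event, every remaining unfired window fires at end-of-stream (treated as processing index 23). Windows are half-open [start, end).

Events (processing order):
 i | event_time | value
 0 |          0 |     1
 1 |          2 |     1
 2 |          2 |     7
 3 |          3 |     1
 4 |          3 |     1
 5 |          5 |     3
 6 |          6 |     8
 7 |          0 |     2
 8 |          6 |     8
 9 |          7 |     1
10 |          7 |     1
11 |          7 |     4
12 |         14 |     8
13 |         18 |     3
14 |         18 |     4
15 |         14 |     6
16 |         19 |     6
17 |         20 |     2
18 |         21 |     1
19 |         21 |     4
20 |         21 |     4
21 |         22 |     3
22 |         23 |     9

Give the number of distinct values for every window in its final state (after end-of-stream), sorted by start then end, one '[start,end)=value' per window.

[0,10)=5 [14,17)=1 [18,26)=6

i=0 t=0 v=1: → [0,3); WM=−∞
i=1 t=2 v=1: → [0,5); WM=−∞
i=2 t=2 v=7: → [0,5); WM=1
i=3 t=3 v=1: → [0,6); WM=1
i=4 t=3 v=1: → [0,6); WM=1
i=5 t=5 v=3: → [0,8); WM=4
i=6 t=6 v=8: → [0,9); WM=4
i=7 t=0 v=2: DROP (t<4-0); WM=4
i=8 t=6 v=8: → [0,9); WM=5
i=9 t=7 v=1: → [0,10); WM=5
i=10 t=7 v=1: → [0,10); WM=5
i=11 t=7 v=4: → [0,10); WM=6
i=12 t=14 v=8: → [14,17); WM=6
i=13 t=18 v=3: → [18,21); WM=6
i=14 t=18 v=4: → [18,21); WM=17
i=15 t=14 v=6: DROP (t<17-0); WM=17
i=16 t=19 v=6: → [18,22); WM=17
i=17 t=20 v=2: → [18,23); WM=19
i=18 t=21 v=1: → [18,24); WM=19
i=19 t=21 v=4: → [18,24); WM=19
i=20 t=21 v=4: → [18,24); WM=20
i=21 t=22 v=3: → [18,25); WM=20
i=22 t=23 v=9: → [18,26); WM=20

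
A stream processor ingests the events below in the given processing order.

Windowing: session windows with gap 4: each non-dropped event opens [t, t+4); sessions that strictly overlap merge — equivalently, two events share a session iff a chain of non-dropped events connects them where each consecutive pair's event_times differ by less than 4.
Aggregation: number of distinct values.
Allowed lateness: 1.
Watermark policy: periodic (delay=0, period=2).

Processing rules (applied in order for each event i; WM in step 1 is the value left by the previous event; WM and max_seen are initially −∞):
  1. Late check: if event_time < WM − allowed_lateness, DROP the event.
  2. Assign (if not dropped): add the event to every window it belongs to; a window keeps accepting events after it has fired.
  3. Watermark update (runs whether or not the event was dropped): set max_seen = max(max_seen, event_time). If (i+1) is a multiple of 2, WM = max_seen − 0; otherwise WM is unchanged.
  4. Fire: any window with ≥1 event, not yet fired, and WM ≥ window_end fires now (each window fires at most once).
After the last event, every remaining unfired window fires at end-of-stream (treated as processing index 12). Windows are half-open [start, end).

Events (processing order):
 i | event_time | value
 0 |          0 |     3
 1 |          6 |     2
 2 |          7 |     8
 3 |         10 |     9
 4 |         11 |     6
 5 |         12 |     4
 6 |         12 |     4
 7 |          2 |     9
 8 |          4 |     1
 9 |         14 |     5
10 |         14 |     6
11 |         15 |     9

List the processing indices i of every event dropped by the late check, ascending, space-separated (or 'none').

i=0 t=0 v=3: → [0,4); WM=−∞
i=1 t=6 v=2: → [6,10); WM=6
i=2 t=7 v=8: → [6,11); WM=6
i=3 t=10 v=9: → [6,14); WM=10
i=4 t=11 v=6: → [6,15); WM=10
i=5 t=12 v=4: → [6,16); WM=12
i=6 t=12 v=4: → [6,16); WM=12
i=7 t=2 v=9: DROP (t<12-1); WM=12
i=8 t=4 v=1: DROP (t<12-1); WM=12
i=9 t=14 v=5: → [6,18); WM=14
i=10 t=14 v=6: → [6,18); WM=14
i=11 t=15 v=9: → [6,19); WM=15

7 8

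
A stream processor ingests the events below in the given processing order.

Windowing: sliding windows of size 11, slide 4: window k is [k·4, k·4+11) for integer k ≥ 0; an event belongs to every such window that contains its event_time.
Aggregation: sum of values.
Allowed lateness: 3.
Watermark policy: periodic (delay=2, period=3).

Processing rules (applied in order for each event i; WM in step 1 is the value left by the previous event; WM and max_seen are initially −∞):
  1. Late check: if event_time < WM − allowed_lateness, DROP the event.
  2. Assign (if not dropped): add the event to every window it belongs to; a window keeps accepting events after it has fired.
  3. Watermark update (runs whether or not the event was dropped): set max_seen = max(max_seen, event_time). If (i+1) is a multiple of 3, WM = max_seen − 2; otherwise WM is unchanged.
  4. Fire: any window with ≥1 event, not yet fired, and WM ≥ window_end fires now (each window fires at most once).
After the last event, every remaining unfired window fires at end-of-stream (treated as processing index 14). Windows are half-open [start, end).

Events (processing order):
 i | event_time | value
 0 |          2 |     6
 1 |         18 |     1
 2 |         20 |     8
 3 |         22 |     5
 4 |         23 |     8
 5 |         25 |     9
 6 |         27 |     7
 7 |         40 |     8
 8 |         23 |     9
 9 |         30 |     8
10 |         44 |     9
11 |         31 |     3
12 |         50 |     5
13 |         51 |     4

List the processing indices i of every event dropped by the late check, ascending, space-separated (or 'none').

i=0 t=2 v=6: → [0,11); WM=−∞
i=1 t=18 v=1: → [16,27),[12,23),[8,19); WM=−∞
i=2 t=20 v=8: → [20,31),[16,27),[12,23); WM=18; [0,11) fires=6
i=3 t=22 v=5: → [20,31),[16,27),[12,23); WM=18
i=4 t=23 v=8: → [20,31),[16,27); WM=18
i=5 t=25 v=9: → [24,35),[20,31),[16,27); WM=23; [8,19) fires=1 [12,23) fires=14
i=6 t=27 v=7: → [24,35),[20,31); WM=23
i=7 t=40 v=8: → [40,51),[36,47),[32,43); WM=23
i=8 t=23 v=9: → [20,31),[16,27); WM=38; [16,27) fires=40 [20,31) fires=46 [24,35) fires=16
i=9 t=30 v=8: DROP (t<38-3); WM=38
i=10 t=44 v=9: → [44,55),[40,51),[36,47); WM=38
i=11 t=31 v=3: DROP (t<38-3); WM=42
i=12 t=50 v=5: → [48,59),[44,55),[40,51); WM=42
i=13 t=51 v=4: → [48,59),[44,55); WM=42

9 11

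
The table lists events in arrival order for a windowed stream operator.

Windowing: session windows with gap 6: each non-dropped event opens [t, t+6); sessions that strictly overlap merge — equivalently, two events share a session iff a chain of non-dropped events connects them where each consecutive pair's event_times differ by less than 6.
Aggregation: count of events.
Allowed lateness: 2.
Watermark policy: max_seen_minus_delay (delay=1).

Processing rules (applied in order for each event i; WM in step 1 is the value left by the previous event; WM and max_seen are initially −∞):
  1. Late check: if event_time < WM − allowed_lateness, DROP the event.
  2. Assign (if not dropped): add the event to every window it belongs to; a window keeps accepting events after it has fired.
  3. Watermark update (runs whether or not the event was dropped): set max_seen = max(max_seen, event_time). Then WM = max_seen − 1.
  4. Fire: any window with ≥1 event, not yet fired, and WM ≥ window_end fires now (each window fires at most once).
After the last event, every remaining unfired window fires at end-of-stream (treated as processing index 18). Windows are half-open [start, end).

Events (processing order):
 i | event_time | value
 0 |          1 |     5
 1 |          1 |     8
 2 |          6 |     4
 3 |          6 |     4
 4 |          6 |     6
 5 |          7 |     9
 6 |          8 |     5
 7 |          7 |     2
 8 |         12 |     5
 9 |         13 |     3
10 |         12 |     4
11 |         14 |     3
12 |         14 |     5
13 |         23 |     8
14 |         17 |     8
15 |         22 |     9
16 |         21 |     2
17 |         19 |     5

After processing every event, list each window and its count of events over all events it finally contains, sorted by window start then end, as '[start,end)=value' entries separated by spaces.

i=0 t=1 v=5: → [1,7); WM=0
i=1 t=1 v=8: → [1,7); WM=0
i=2 t=6 v=4: → [1,12); WM=5
i=3 t=6 v=4: → [1,12); WM=5
i=4 t=6 v=6: → [1,12); WM=5
i=5 t=7 v=9: → [1,13); WM=6
i=6 t=8 v=5: → [1,14); WM=7
i=7 t=7 v=2: → [1,14); WM=7
i=8 t=12 v=5: → [1,18); WM=11
i=9 t=13 v=3: → [1,19); WM=12
i=10 t=12 v=4: → [1,19); WM=12
i=11 t=14 v=3: → [1,20); WM=13
i=12 t=14 v=5: → [1,20); WM=13
i=13 t=23 v=8: → [23,29); WM=22
i=14 t=17 v=8: DROP (t<22-2); WM=22
i=15 t=22 v=9: → [22,29); WM=22
i=16 t=21 v=2: → [21,29); WM=22
i=17 t=19 v=5: DROP (t<22-2); WM=22

[1,20)=13 [21,29)=3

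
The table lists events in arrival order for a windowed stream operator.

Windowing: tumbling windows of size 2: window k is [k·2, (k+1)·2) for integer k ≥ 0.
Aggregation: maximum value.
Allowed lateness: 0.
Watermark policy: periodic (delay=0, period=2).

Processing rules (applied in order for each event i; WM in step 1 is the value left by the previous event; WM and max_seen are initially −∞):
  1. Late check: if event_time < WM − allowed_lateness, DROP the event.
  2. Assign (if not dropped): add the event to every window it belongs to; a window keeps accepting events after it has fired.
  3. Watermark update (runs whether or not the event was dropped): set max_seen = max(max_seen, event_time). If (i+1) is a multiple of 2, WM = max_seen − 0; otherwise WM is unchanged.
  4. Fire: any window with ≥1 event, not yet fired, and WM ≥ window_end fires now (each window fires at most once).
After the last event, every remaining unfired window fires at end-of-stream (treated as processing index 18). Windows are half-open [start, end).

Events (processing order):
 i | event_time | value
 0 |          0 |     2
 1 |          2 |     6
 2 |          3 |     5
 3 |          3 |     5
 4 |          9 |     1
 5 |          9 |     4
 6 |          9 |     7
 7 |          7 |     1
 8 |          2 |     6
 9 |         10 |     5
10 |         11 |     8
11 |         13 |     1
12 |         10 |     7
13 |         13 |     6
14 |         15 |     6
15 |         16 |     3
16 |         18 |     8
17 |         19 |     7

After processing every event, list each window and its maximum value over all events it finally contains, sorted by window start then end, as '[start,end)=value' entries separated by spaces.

[0,2)=2 [2,4)=6 [8,10)=7 [10,12)=8 [12,14)=6 [14,16)=6 [16,18)=3 [18,20)=8

i=0 t=0 v=2: → [0,2); WM=−∞
i=1 t=2 v=6: → [2,4); WM=2; [0,2) fires=2
i=2 t=3 v=5: → [2,4); WM=2
i=3 t=3 v=5: → [2,4); WM=3
i=4 t=9 v=1: → [8,10); WM=3
i=5 t=9 v=4: → [8,10); WM=9; [2,4) fires=6
i=6 t=9 v=7: → [8,10); WM=9
i=7 t=7 v=1: DROP (t<9-0); WM=9
i=8 t=2 v=6: DROP (t<9-0); WM=9
i=9 t=10 v=5: → [10,12); WM=10; [8,10) fires=7
i=10 t=11 v=8: → [10,12); WM=10
i=11 t=13 v=1: → [12,14); WM=13; [10,12) fires=8
i=12 t=10 v=7: DROP (t<13-0); WM=13
i=13 t=13 v=6: → [12,14); WM=13
i=14 t=15 v=6: → [14,16); WM=13
i=15 t=16 v=3: → [16,18); WM=16; [12,14) fires=6 [14,16) fires=6
i=16 t=18 v=8: → [18,20); WM=16
i=17 t=19 v=7: → [18,20); WM=19; [16,18) fires=3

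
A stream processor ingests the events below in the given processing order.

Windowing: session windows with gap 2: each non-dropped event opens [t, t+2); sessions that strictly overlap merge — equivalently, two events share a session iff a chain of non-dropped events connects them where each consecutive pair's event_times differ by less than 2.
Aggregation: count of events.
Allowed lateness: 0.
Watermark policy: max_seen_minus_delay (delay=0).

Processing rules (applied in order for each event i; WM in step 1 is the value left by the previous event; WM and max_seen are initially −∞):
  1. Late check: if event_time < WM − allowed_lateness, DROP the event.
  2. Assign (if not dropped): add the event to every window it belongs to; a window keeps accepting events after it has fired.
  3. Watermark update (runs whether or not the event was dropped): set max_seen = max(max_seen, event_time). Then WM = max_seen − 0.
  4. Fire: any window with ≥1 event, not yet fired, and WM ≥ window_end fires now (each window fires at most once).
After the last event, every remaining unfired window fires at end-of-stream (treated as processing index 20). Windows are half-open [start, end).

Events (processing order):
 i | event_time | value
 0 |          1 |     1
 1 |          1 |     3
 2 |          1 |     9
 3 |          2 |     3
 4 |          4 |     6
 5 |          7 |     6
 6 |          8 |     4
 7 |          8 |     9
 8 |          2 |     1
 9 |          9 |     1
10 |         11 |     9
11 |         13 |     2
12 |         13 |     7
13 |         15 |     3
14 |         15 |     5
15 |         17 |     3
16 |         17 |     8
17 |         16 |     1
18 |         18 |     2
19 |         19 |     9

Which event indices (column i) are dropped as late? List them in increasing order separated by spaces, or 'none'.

8 17

i=0 t=1 v=1: → [1,3); WM=1
i=1 t=1 v=3: → [1,3); WM=1
i=2 t=1 v=9: → [1,3); WM=1
i=3 t=2 v=3: → [1,4); WM=2
i=4 t=4 v=6: → [4,6); WM=4
i=5 t=7 v=6: → [7,9); WM=7
i=6 t=8 v=4: → [7,10); WM=8
i=7 t=8 v=9: → [7,10); WM=8
i=8 t=2 v=1: DROP (t<8-0); WM=8
i=9 t=9 v=1: → [7,11); WM=9
i=10 t=11 v=9: → [11,13); WM=11
i=11 t=13 v=2: → [13,15); WM=13
i=12 t=13 v=7: → [13,15); WM=13
i=13 t=15 v=3: → [15,17); WM=15
i=14 t=15 v=5: → [15,17); WM=15
i=15 t=17 v=3: → [17,19); WM=17
i=16 t=17 v=8: → [17,19); WM=17
i=17 t=16 v=1: DROP (t<17-0); WM=17
i=18 t=18 v=2: → [17,20); WM=18
i=19 t=19 v=9: → [17,21); WM=19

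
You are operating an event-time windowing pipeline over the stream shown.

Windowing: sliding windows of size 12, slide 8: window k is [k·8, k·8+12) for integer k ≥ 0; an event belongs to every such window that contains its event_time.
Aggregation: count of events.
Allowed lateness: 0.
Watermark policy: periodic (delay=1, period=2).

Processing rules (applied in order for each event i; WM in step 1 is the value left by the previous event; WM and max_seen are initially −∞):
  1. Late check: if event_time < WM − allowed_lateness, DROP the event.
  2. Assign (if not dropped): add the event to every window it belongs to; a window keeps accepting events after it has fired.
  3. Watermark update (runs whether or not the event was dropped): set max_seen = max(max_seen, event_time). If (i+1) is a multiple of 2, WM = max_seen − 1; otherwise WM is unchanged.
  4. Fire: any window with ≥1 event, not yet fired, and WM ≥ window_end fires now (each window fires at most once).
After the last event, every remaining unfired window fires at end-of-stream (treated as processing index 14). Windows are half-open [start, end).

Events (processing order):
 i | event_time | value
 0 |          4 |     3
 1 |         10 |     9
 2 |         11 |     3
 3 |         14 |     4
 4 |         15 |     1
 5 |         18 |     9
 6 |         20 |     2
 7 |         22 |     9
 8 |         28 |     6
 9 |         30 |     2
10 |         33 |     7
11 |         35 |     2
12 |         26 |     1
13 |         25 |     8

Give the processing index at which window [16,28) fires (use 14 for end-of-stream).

9

i=0 t=4 v=3: → [0,12); WM=−∞
i=1 t=10 v=9: → [8,20),[0,12); WM=9
i=2 t=11 v=3: → [8,20),[0,12); WM=9
i=3 t=14 v=4: → [8,20); WM=13; [0,12) fires=3
i=4 t=15 v=1: → [8,20); WM=13
i=5 t=18 v=9: → [16,28),[8,20); WM=17
i=6 t=20 v=2: → [16,28); WM=17
i=7 t=22 v=9: → [16,28); WM=21; [8,20) fires=5
i=8 t=28 v=6: → [24,36); WM=21
i=9 t=30 v=2: → [24,36); WM=29; [16,28) fires=3
i=10 t=33 v=7: → [32,44),[24,36); WM=29
i=11 t=35 v=2: → [32,44),[24,36); WM=34
i=12 t=26 v=1: DROP (t<34-0); WM=34
i=13 t=25 v=8: DROP (t<34-0); WM=34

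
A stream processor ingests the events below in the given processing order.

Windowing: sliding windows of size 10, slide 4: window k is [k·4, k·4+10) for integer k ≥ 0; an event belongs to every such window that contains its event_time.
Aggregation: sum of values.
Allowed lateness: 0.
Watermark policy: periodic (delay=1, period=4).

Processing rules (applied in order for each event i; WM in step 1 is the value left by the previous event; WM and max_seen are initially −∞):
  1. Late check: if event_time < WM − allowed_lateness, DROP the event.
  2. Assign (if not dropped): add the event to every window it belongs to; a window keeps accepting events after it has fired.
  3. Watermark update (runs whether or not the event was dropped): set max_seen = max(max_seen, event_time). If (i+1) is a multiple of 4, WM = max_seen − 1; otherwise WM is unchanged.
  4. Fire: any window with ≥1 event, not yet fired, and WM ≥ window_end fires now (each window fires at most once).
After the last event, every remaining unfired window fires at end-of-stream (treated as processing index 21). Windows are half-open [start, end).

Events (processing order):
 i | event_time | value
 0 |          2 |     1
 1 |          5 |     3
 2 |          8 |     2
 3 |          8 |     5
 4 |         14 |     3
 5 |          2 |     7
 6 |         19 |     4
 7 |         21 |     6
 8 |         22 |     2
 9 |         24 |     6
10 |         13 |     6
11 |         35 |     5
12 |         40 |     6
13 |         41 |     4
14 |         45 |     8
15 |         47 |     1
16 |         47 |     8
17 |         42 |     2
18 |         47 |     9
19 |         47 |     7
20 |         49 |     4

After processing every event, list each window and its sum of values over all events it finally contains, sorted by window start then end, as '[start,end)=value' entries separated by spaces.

[0,10)=11 [4,14)=10 [8,18)=10 [12,22)=13 [16,26)=18 [20,30)=14 [24,34)=6 [28,38)=5 [32,42)=15 [36,46)=18 [40,50)=47 [44,54)=37 [48,58)=4

i=0 t=2 v=1: → [0,10); WM=−∞
i=1 t=5 v=3: → [4,14),[0,10); WM=−∞
i=2 t=8 v=2: → [8,18),[4,14),[0,10); WM=−∞
i=3 t=8 v=5: → [8,18),[4,14),[0,10); WM=7
i=4 t=14 v=3: → [12,22),[8,18); WM=7
i=5 t=2 v=7: DROP (t<7-0); WM=7
i=6 t=19 v=4: → [16,26),[12,22); WM=7
i=7 t=21 v=6: → [20,30),[16,26),[12,22); WM=20; [0,10) fires=11 [4,14) fires=10 [8,18) fires=10
i=8 t=22 v=2: → [20,30),[16,26); WM=20
i=9 t=24 v=6: → [24,34),[20,30),[16,26); WM=20
i=10 t=13 v=6: DROP (t<20-0); WM=20
i=11 t=35 v=5: → [32,42),[28,38); WM=34; [12,22) fires=13 [16,26) fires=18 [20,30) fires=14 [24,34) fires=6
i=12 t=40 v=6: → [40,50),[36,46),[32,42); WM=34
i=13 t=41 v=4: → [40,50),[36,46),[32,42); WM=34
i=14 t=45 v=8: → [44,54),[40,50),[36,46); WM=34
i=15 t=47 v=1: → [44,54),[40,50); WM=46; [28,38) fires=5 [32,42) fires=15 [36,46) fires=18
i=16 t=47 v=8: → [44,54),[40,50); WM=46
i=17 t=42 v=2: DROP (t<46-0); WM=46
i=18 t=47 v=9: → [44,54),[40,50); WM=46
i=19 t=47 v=7: → [44,54),[40,50); WM=46
i=20 t=49 v=4: → [48,58),[44,54),[40,50); WM=46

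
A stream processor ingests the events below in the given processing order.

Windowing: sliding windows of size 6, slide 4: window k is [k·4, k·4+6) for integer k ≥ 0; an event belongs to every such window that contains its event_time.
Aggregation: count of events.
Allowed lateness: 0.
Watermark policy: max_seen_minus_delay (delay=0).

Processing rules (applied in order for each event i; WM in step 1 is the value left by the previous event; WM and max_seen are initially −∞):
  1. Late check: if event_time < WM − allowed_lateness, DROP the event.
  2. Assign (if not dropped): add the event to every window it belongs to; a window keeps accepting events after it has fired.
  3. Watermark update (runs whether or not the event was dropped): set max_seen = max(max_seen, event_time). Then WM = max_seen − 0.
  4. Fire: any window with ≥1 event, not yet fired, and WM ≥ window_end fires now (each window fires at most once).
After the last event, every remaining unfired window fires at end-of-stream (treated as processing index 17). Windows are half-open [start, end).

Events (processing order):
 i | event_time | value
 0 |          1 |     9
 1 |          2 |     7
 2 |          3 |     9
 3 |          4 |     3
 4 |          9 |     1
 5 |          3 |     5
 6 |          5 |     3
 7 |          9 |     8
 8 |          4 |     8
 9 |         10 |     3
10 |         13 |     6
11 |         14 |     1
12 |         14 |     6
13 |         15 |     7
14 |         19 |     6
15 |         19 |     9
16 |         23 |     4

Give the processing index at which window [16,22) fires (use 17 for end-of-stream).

16

i=0 t=1 v=9: → [0,6); WM=1
i=1 t=2 v=7: → [0,6); WM=2
i=2 t=3 v=9: → [0,6); WM=3
i=3 t=4 v=3: → [4,10),[0,6); WM=4
i=4 t=9 v=1: → [8,14),[4,10); WM=9; [0,6) fires=4
i=5 t=3 v=5: DROP (t<9-0); WM=9
i=6 t=5 v=3: DROP (t<9-0); WM=9
i=7 t=9 v=8: → [8,14),[4,10); WM=9
i=8 t=4 v=8: DROP (t<9-0); WM=9
i=9 t=10 v=3: → [8,14); WM=10; [4,10) fires=3
i=10 t=13 v=6: → [12,18),[8,14); WM=13
i=11 t=14 v=1: → [12,18); WM=14; [8,14) fires=4
i=12 t=14 v=6: → [12,18); WM=14
i=13 t=15 v=7: → [12,18); WM=15
i=14 t=19 v=6: → [16,22); WM=19; [12,18) fires=4
i=15 t=19 v=9: → [16,22); WM=19
i=16 t=23 v=4: → [20,26); WM=23; [16,22) fires=2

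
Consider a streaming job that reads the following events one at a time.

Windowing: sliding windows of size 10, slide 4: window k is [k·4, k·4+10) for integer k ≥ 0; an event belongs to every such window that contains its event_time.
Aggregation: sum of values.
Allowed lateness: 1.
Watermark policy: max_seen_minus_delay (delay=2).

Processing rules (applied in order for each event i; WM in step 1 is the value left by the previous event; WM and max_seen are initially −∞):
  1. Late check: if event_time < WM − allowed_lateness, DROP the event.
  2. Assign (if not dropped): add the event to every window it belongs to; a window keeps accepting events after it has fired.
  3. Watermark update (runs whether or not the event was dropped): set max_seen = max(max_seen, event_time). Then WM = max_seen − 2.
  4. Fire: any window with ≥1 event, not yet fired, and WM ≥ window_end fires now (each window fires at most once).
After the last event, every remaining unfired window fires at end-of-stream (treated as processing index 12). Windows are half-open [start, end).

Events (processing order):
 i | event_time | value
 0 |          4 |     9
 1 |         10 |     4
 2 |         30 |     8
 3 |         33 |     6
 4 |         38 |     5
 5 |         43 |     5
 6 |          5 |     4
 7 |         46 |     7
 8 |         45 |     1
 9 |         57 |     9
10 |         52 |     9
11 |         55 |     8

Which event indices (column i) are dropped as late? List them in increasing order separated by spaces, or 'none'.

i=0 t=4 v=9: → [4,14),[0,10); WM=2
i=1 t=10 v=4: → [8,18),[4,14); WM=8
i=2 t=30 v=8: → [28,38),[24,34); WM=28; [0,10) fires=9 [4,14) fires=13 [8,18) fires=4
i=3 t=33 v=6: → [32,42),[28,38),[24,34); WM=31
i=4 t=38 v=5: → [36,46),[32,42); WM=36; [24,34) fires=14
i=5 t=43 v=5: → [40,50),[36,46); WM=41; [28,38) fires=14
i=6 t=5 v=4: DROP (t<41-1); WM=41
i=7 t=46 v=7: → [44,54),[40,50); WM=44; [32,42) fires=11
i=8 t=45 v=1: → [44,54),[40,50),[36,46); WM=44
i=9 t=57 v=9: → [56,66),[52,62),[48,58); WM=55; [36,46) fires=11 [40,50) fires=13 [44,54) fires=8
i=10 t=52 v=9: DROP (t<55-1); WM=55
i=11 t=55 v=8: → [52,62),[48,58); WM=55

6 10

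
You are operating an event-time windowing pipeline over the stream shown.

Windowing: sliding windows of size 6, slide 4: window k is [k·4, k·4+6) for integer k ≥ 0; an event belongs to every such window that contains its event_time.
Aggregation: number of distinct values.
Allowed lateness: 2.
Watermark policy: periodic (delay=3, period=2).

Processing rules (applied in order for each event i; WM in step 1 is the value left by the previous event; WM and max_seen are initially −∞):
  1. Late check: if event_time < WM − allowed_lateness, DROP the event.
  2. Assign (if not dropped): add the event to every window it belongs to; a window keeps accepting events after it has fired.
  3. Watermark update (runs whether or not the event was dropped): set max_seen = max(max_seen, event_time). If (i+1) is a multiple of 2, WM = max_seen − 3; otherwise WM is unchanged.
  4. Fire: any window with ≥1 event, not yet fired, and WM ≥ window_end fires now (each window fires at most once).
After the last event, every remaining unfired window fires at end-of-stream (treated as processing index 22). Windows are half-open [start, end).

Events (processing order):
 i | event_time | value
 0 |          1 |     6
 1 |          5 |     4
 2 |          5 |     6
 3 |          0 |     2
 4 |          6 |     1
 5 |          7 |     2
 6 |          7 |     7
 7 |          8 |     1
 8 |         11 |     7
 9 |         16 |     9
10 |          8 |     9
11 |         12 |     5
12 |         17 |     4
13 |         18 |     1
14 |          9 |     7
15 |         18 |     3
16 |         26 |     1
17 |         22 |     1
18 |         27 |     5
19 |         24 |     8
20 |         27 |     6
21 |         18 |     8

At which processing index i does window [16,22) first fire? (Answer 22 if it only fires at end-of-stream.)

i=0 t=1 v=6: → [0,6); WM=−∞
i=1 t=5 v=4: → [4,10),[0,6); WM=2
i=2 t=5 v=6: → [4,10),[0,6); WM=2
i=3 t=0 v=2: → [0,6); WM=2
i=4 t=6 v=1: → [4,10); WM=2
i=5 t=7 v=2: → [4,10); WM=4
i=6 t=7 v=7: → [4,10); WM=4
i=7 t=8 v=1: → [8,14),[4,10); WM=5
i=8 t=11 v=7: → [8,14); WM=5
i=9 t=16 v=9: → [16,22),[12,18); WM=13; [0,6) fires=3 [4,10) fires=5
i=10 t=8 v=9: DROP (t<13-2); WM=13
i=11 t=12 v=5: → [12,18),[8,14); WM=13
i=12 t=17 v=4: → [16,22),[12,18); WM=13
i=13 t=18 v=1: → [16,22); WM=15; [8,14) fires=3
i=14 t=9 v=7: DROP (t<15-2); WM=15
i=15 t=18 v=3: → [16,22); WM=15
i=16 t=26 v=1: → [24,30); WM=15
i=17 t=22 v=1: → [20,26); WM=23; [12,18) fires=3 [16,22) fires=4
i=18 t=27 v=5: → [24,30); WM=23
i=19 t=24 v=8: → [24,30),[20,26); WM=24
i=20 t=27 v=6: → [24,30); WM=24
i=21 t=18 v=8: DROP (t<24-2); WM=24

17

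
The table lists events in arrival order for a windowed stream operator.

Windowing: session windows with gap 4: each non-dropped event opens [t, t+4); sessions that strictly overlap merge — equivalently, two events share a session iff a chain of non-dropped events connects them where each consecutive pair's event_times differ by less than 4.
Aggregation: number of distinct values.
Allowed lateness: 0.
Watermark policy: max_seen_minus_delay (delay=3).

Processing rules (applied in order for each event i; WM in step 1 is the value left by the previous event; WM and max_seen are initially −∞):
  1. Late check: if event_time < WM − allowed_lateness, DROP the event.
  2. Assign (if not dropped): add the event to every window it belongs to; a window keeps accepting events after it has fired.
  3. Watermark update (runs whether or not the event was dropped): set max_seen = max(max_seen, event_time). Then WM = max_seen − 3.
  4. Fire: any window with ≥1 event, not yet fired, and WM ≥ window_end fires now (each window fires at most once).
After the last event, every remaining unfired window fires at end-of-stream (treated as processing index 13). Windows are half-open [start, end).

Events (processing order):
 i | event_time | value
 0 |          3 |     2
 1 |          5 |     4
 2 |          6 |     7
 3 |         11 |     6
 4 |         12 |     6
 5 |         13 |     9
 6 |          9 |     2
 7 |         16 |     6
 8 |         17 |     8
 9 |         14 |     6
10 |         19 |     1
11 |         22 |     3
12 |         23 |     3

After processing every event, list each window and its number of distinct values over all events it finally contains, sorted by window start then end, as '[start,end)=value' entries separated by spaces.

[3,10)=3 [11,27)=5

i=0 t=3 v=2: → [3,7); WM=0
i=1 t=5 v=4: → [3,9); WM=2
i=2 t=6 v=7: → [3,10); WM=3
i=3 t=11 v=6: → [11,15); WM=8
i=4 t=12 v=6: → [11,16); WM=9
i=5 t=13 v=9: → [11,17); WM=10
i=6 t=9 v=2: DROP (t<10-0); WM=10
i=7 t=16 v=6: → [11,20); WM=13
i=8 t=17 v=8: → [11,21); WM=14
i=9 t=14 v=6: → [11,21); WM=14
i=10 t=19 v=1: → [11,23); WM=16
i=11 t=22 v=3: → [11,26); WM=19
i=12 t=23 v=3: → [11,27); WM=20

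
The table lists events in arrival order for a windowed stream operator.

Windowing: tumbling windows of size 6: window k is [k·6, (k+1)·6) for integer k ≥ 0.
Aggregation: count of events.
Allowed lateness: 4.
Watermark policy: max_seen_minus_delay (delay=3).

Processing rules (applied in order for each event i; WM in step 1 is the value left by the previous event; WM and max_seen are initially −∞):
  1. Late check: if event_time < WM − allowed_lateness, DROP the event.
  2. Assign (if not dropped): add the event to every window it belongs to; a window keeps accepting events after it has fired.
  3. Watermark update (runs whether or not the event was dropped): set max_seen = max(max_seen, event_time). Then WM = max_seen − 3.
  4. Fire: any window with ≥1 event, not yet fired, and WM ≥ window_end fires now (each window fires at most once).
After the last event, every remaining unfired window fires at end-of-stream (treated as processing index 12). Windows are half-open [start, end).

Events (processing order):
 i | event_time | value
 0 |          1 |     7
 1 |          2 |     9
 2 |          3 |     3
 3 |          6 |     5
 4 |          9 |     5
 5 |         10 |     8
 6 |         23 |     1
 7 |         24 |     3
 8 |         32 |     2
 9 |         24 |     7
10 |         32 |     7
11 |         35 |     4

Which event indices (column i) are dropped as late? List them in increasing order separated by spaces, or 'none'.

i=0 t=1 v=7: → [0,6); WM=-2
i=1 t=2 v=9: → [0,6); WM=-1
i=2 t=3 v=3: → [0,6); WM=0
i=3 t=6 v=5: → [6,12); WM=3
i=4 t=9 v=5: → [6,12); WM=6; [0,6) fires=3
i=5 t=10 v=8: → [6,12); WM=7
i=6 t=23 v=1: → [18,24); WM=20; [6,12) fires=3
i=7 t=24 v=3: → [24,30); WM=21
i=8 t=32 v=2: → [30,36); WM=29; [18,24) fires=1
i=9 t=24 v=7: DROP (t<29-4); WM=29
i=10 t=32 v=7: → [30,36); WM=29
i=11 t=35 v=4: → [30,36); WM=32; [24,30) fires=1

9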